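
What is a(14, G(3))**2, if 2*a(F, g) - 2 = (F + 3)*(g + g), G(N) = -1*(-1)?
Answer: 324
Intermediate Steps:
G(N) = 1
a(F, g) = 1 + g*(3 + F) (a(F, g) = 1 + ((F + 3)*(g + g))/2 = 1 + ((3 + F)*(2*g))/2 = 1 + (2*g*(3 + F))/2 = 1 + g*(3 + F))
a(14, G(3))**2 = (1 + 3*1 + 14*1)**2 = (1 + 3 + 14)**2 = 18**2 = 324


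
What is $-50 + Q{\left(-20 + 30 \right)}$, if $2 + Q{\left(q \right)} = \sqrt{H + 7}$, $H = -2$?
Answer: $-52 + \sqrt{5} \approx -49.764$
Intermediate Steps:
$Q{\left(q \right)} = -2 + \sqrt{5}$ ($Q{\left(q \right)} = -2 + \sqrt{-2 + 7} = -2 + \sqrt{5}$)
$-50 + Q{\left(-20 + 30 \right)} = -50 - \left(2 - \sqrt{5}\right) = -52 + \sqrt{5}$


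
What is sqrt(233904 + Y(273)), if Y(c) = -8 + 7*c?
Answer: sqrt(235807) ≈ 485.60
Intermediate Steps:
sqrt(233904 + Y(273)) = sqrt(233904 + (-8 + 7*273)) = sqrt(233904 + (-8 + 1911)) = sqrt(233904 + 1903) = sqrt(235807)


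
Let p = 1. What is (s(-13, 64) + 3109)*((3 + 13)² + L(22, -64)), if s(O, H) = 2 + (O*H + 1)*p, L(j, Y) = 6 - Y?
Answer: 743280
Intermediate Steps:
s(O, H) = 3 + H*O (s(O, H) = 2 + (O*H + 1)*1 = 2 + (H*O + 1)*1 = 2 + (1 + H*O)*1 = 2 + (1 + H*O) = 3 + H*O)
(s(-13, 64) + 3109)*((3 + 13)² + L(22, -64)) = ((3 + 64*(-13)) + 3109)*((3 + 13)² + (6 - 1*(-64))) = ((3 - 832) + 3109)*(16² + (6 + 64)) = (-829 + 3109)*(256 + 70) = 2280*326 = 743280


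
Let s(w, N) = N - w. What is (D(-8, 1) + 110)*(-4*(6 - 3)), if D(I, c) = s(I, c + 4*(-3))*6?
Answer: -1104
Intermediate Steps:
D(I, c) = -72 - 6*I + 6*c (D(I, c) = ((c + 4*(-3)) - I)*6 = ((c - 12) - I)*6 = ((-12 + c) - I)*6 = (-12 + c - I)*6 = -72 - 6*I + 6*c)
(D(-8, 1) + 110)*(-4*(6 - 3)) = ((-72 - 6*(-8) + 6*1) + 110)*(-4*(6 - 3)) = ((-72 + 48 + 6) + 110)*(-4*3) = (-18 + 110)*(-12) = 92*(-12) = -1104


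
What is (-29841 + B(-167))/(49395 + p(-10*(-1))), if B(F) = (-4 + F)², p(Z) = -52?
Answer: -600/49343 ≈ -0.012160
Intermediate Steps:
(-29841 + B(-167))/(49395 + p(-10*(-1))) = (-29841 + (-4 - 167)²)/(49395 - 52) = (-29841 + (-171)²)/49343 = (-29841 + 29241)*(1/49343) = -600*1/49343 = -600/49343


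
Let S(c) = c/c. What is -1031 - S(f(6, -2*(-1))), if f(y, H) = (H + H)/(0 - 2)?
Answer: -1032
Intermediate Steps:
f(y, H) = -H (f(y, H) = (2*H)/(-2) = (2*H)*(-1/2) = -H)
S(c) = 1
-1031 - S(f(6, -2*(-1))) = -1031 - 1*1 = -1031 - 1 = -1032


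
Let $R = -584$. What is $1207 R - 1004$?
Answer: $-705892$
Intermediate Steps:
$1207 R - 1004 = 1207 \left(-584\right) - 1004 = -704888 - 1004 = -705892$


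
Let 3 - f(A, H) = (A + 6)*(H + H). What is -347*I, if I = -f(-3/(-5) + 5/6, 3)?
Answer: -72176/5 ≈ -14435.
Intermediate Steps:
f(A, H) = 3 - 2*H*(6 + A) (f(A, H) = 3 - (A + 6)*(H + H) = 3 - (6 + A)*2*H = 3 - 2*H*(6 + A))
I = 208/5 (I = -(3 - 12*3 - 2*(-3/(-5) + 5/6)*3) = -(3 - 36 - 2*(-3*(-⅕) + 5*(⅙))*3) = -(3 - 36 - 2*(⅗ + ⅚)*3) = -(3 - 36 - 2*43/30*3) = -(3 - 36 - 43/5) = -1*(-208/5) = 208/5 ≈ 41.600)
-347*I = -347*208/5 = -72176/5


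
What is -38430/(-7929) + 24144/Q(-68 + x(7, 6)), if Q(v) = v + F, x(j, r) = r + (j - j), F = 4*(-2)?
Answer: -10485982/30835 ≈ -340.07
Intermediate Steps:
F = -8
x(j, r) = r (x(j, r) = r + 0 = r)
Q(v) = -8 + v (Q(v) = v - 8 = -8 + v)
-38430/(-7929) + 24144/Q(-68 + x(7, 6)) = -38430/(-7929) + 24144/(-8 + (-68 + 6)) = -38430*(-1/7929) + 24144/(-8 - 62) = 4270/881 + 24144/(-70) = 4270/881 + 24144*(-1/70) = 4270/881 - 12072/35 = -10485982/30835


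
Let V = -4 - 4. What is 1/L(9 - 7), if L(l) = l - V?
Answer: 1/10 ≈ 0.10000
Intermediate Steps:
V = -8
L(l) = 8 + l (L(l) = l - 1*(-8) = l + 8 = 8 + l)
1/L(9 - 7) = 1/(8 + (9 - 7)) = 1/(8 + 2) = 1/10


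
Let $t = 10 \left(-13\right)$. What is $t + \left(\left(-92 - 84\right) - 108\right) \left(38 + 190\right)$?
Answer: $-64882$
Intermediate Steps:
$t = -130$
$t + \left(\left(-92 - 84\right) - 108\right) \left(38 + 190\right) = -130 + \left(\left(-92 - 84\right) - 108\right) \left(38 + 190\right) = -130 + \left(-176 - 108\right) 228 = -130 - 64752 = -64882$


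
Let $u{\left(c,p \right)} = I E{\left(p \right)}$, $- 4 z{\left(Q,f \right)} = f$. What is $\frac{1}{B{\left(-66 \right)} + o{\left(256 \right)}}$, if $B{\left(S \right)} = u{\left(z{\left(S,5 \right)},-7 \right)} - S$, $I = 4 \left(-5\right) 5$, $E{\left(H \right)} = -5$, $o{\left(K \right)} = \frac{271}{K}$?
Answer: $\frac{256}{145167} \approx 0.0017635$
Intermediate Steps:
$z{\left(Q,f \right)} = - \frac{f}{4}$
$I = -100$ ($I = \left(-20\right) 5 = -100$)
$u{\left(c,p \right)} = 500$ ($u{\left(c,p \right)} = \left(-100\right) \left(-5\right) = 500$)
$B{\left(S \right)} = 500 - S$
$\frac{1}{B{\left(-66 \right)} + o{\left(256 \right)}} = \frac{1}{\left(500 - -66\right) + \frac{271}{256}} = \frac{1}{\left(500 + 66\right) + 271 \cdot \frac{1}{256}} = \frac{1}{566 + \frac{271}{256}} = \frac{1}{\frac{145167}{256}} = \frac{256}{145167}$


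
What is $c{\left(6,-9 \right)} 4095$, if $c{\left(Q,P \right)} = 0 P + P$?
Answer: $-36855$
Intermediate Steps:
$c{\left(Q,P \right)} = P$ ($c{\left(Q,P \right)} = 0 + P = P$)
$c{\left(6,-9 \right)} 4095 = \left(-9\right) 4095 = -36855$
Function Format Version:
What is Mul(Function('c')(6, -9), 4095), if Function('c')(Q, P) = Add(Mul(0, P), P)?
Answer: -36855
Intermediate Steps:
Function('c')(Q, P) = P (Function('c')(Q, P) = Add(0, P) = P)
Mul(Function('c')(6, -9), 4095) = Mul(-9, 4095) = -36855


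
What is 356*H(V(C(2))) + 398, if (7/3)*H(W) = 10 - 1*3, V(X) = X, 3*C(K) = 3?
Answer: 1466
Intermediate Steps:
C(K) = 1 (C(K) = (⅓)*3 = 1)
H(W) = 3 (H(W) = 3*(10 - 1*3)/7 = 3*(10 - 3)/7 = (3/7)*7 = 3)
356*H(V(C(2))) + 398 = 356*3 + 398 = 1068 + 398 = 1466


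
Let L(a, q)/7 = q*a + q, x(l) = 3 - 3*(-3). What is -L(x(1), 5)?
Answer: -455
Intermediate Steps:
x(l) = 12 (x(l) = 3 + 9 = 12)
L(a, q) = 7*q + 7*a*q (L(a, q) = 7*(q*a + q) = 7*(a*q + q) = 7*(q + a*q) = 7*q + 7*a*q)
-L(x(1), 5) = -7*5*(1 + 12) = -7*5*13 = -1*455 = -455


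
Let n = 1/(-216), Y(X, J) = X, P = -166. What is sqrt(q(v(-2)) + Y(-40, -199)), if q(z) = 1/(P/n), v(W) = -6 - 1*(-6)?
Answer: I*sqrt(357125511)/2988 ≈ 6.3246*I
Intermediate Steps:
n = -1/216 ≈ -0.0046296
v(W) = 0 (v(W) = -6 + 6 = 0)
q(z) = 1/35856 (q(z) = 1/(-166/(-1/216)) = 1/(-166*(-216)) = 1/35856)
sqrt(q(v(-2)) + Y(-40, -199)) = sqrt(1/35856 - 40) = sqrt(-1434239/35856) = I*sqrt(357125511)/2988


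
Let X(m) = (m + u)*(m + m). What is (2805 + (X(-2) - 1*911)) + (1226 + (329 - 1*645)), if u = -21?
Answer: 2896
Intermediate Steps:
X(m) = 2*m*(-21 + m) (X(m) = (m - 21)*(m + m) = (-21 + m)*(2*m) = 2*m*(-21 + m))
(2805 + (X(-2) - 1*911)) + (1226 + (329 - 1*645)) = (2805 + (2*(-2)*(-21 - 2) - 1*911)) + (1226 + (329 - 1*645)) = (2805 + (2*(-2)*(-23) - 911)) + (1226 + (329 - 645)) = (2805 + (92 - 911)) + (1226 - 316) = (2805 - 819) + 910 = 1986 + 910 = 2896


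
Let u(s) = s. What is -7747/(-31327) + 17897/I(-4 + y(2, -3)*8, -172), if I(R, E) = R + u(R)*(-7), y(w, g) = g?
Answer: 561960815/5262936 ≈ 106.78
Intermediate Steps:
I(R, E) = -6*R (I(R, E) = R + R*(-7) = R - 7*R = -6*R)
-7747/(-31327) + 17897/I(-4 + y(2, -3)*8, -172) = -7747/(-31327) + 17897/((-6*(-4 - 3*8))) = -7747*(-1/31327) + 17897/((-6*(-4 - 24))) = 7747/31327 + 17897/((-6*(-28))) = 7747/31327 + 17897/168 = 561960815/5262936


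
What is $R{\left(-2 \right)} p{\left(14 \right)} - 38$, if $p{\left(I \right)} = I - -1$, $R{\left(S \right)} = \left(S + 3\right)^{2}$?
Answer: $-23$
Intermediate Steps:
$R{\left(S \right)} = \left(3 + S\right)^{2}$
$p{\left(I \right)} = 1 + I$ ($p{\left(I \right)} = I + 1 = 1 + I$)
$R{\left(-2 \right)} p{\left(14 \right)} - 38 = \left(3 - 2\right)^{2} \left(1 + 14\right) - 38 = 1^{2} \cdot 15 - 38 = 1 \cdot 15 - 38 = 15 - 38 = -23$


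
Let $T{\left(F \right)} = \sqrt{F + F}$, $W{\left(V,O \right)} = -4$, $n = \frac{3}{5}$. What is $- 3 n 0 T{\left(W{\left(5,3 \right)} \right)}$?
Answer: $0$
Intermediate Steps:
$n = \frac{3}{5}$ ($n = 3 \cdot \frac{1}{5} = \frac{3}{5} \approx 0.6$)
$T{\left(F \right)} = \sqrt{2} \sqrt{F}$ ($T{\left(F \right)} = \sqrt{2 F} = \sqrt{2} \sqrt{F}$)
$- 3 n 0 T{\left(W{\left(5,3 \right)} \right)} = \left(-3\right) \frac{3}{5} \cdot 0 \sqrt{2} \sqrt{-4} = \left(- \frac{9}{5}\right) 0 \sqrt{2} \cdot 2 i = 0 \cdot 2 i \sqrt{2} = 0$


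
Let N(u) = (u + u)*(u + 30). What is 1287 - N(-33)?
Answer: 1089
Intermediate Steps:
N(u) = 2*u*(30 + u) (N(u) = (2*u)*(30 + u) = 2*u*(30 + u))
1287 - N(-33) = 1287 - 2*(-33)*(30 - 33) = 1287 - 2*(-33)*(-3) = 1287 - 1*198 = 1287 - 198 = 1089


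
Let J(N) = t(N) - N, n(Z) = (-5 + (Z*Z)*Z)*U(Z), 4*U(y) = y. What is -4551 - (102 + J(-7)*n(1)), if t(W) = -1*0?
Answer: -4646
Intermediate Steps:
U(y) = y/4
t(W) = 0
n(Z) = Z*(-5 + Z³)/4 (n(Z) = (-5 + (Z*Z)*Z)*(Z/4) = (-5 + Z²*Z)*(Z/4) = (-5 + Z³)*(Z/4) = Z*(-5 + Z³)/4)
J(N) = -N (J(N) = 0 - N = -N)
-4551 - (102 + J(-7)*n(1)) = -4551 - (102 + (-1*(-7))*((¼)*1*(-5 + 1³))) = -4551 - (102 + 7*((¼)*1*(-5 + 1))) = -4551 - (102 + 7*((¼)*1*(-4))) = -4551 - (102 + 7*(-1)) = -4551 - (102 - 7) = -4551 - 1*95 = -4551 - 95 = -4646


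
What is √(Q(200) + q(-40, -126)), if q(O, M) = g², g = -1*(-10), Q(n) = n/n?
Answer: √101 ≈ 10.050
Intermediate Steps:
Q(n) = 1
g = 10
q(O, M) = 100 (q(O, M) = 10² = 100)
√(Q(200) + q(-40, -126)) = √(1 + 100) = √101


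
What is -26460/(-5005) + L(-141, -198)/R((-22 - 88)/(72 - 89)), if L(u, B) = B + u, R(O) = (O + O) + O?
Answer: -1583/130 ≈ -12.177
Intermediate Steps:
R(O) = 3*O (R(O) = 2*O + O = 3*O)
-26460/(-5005) + L(-141, -198)/R((-22 - 88)/(72 - 89)) = -26460/(-5005) + (-198 - 141)/((3*((-22 - 88)/(72 - 89)))) = -26460*(-1/5005) - 339/(3*(-110/(-17))) = 756/143 - 339/(3*(-110*(-1/17))) = 756/143 - 339/(3*(110/17)) = 756/143 - 339/330/17 = 756/143 - 339*17/330 = 756/143 - 1921/110 = -1583/130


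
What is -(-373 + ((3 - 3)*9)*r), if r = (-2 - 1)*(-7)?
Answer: 373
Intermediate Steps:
r = 21 (r = -3*(-7) = 21)
-(-373 + ((3 - 3)*9)*r) = -(-373 + ((3 - 3)*9)*21) = -(-373 + (0*9)*21) = -(-373 + 0*21) = -(-373 + 0) = -1*(-373) = 373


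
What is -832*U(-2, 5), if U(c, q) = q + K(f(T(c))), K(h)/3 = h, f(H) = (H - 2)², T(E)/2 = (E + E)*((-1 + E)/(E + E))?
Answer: -163904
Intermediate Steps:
T(E) = -2 + 2*E (T(E) = 2*((E + E)*((-1 + E)/(E + E))) = 2*((2*E)*((-1 + E)/((2*E)))) = 2*((2*E)*((-1 + E)*(1/(2*E)))) = 2*((2*E)*((-1 + E)/(2*E))) = 2*(-1 + E) = -2 + 2*E)
f(H) = (-2 + H)²
K(h) = 3*h
U(c, q) = q + 3*(-4 + 2*c)² (U(c, q) = q + 3*(-2 + (-2 + 2*c))² = q + 3*(-4 + 2*c)²)
-832*U(-2, 5) = -832*(5 + 12*(-2 - 2)²) = -832*(5 + 12*(-4)²) = -832*(5 + 12*16) = -832*(5 + 192) = -832*197 = -163904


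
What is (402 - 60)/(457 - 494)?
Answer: -342/37 ≈ -9.2432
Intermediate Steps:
(402 - 60)/(457 - 494) = 342/(-37) = 342*(-1/37) = -342/37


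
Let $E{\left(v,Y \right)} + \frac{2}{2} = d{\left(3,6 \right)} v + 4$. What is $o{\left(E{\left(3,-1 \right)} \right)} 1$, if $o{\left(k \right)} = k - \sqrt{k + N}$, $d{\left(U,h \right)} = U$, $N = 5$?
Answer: $12 - \sqrt{17} \approx 7.8769$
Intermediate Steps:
$E{\left(v,Y \right)} = 3 + 3 v$ ($E{\left(v,Y \right)} = -1 + \left(3 v + 4\right) = -1 + \left(4 + 3 v\right) = 3 + 3 v$)
$o{\left(k \right)} = k - \sqrt{5 + k}$ ($o{\left(k \right)} = k - \sqrt{k + 5} = k - \sqrt{5 + k}$)
$o{\left(E{\left(3,-1 \right)} \right)} 1 = \left(\left(3 + 3 \cdot 3\right) - \sqrt{5 + \left(3 + 3 \cdot 3\right)}\right) 1 = \left(\left(3 + 9\right) - \sqrt{5 + \left(3 + 9\right)}\right) 1 = \left(12 - \sqrt{5 + 12}\right) 1 = \left(12 - \sqrt{17}\right) 1 = 12 - \sqrt{17}$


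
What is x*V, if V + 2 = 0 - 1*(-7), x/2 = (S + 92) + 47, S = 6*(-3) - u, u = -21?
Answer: 1420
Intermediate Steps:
S = 3 (S = 6*(-3) - 1*(-21) = -18 + 21 = 3)
x = 284 (x = 2*((3 + 92) + 47) = 2*(95 + 47) = 2*142 = 284)
V = 5 (V = -2 + (0 - 1*(-7)) = -2 + (0 + 7) = -2 + 7 = 5)
x*V = 284*5 = 1420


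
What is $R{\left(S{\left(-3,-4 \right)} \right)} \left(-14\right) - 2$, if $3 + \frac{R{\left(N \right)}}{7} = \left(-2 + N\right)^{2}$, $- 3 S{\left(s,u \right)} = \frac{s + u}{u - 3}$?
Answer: $- \frac{2174}{9} \approx -241.56$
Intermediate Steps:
$S{\left(s,u \right)} = - \frac{s + u}{3 \left(-3 + u\right)}$ ($S{\left(s,u \right)} = - \frac{\left(s + u\right) \frac{1}{u - 3}}{3} = - \frac{\left(s + u\right) \frac{1}{-3 + u}}{3} = - \frac{\frac{1}{-3 + u} \left(s + u\right)}{3} = - \frac{s + u}{3 \left(-3 + u\right)}$)
$R{\left(N \right)} = -21 + 7 \left(-2 + N\right)^{2}$
$R{\left(S{\left(-3,-4 \right)} \right)} \left(-14\right) - 2 = \left(-21 + 7 \left(-2 + \frac{\left(-1\right) \left(-3\right) - -4}{3 \left(-3 - 4\right)}\right)^{2}\right) \left(-14\right) - 2 = \left(-21 + 7 \left(-2 + \frac{3 + 4}{3 \left(-7\right)}\right)^{2}\right) \left(-14\right) - 2 = \left(-21 + 7 \left(-2 + \frac{1}{3} \left(- \frac{1}{7}\right) 7\right)^{2}\right) \left(-14\right) - 2 = \left(-21 + 7 \left(-2 - \frac{1}{3}\right)^{2}\right) \left(-14\right) - 2 = \left(-21 + 7 \left(- \frac{7}{3}\right)^{2}\right) \left(-14\right) - 2 = \left(-21 + 7 \cdot \frac{49}{9}\right) \left(-14\right) - 2 = \left(-21 + \frac{343}{9}\right) \left(-14\right) - 2 = \frac{154}{9} \left(-14\right) - 2 = - \frac{2156}{9} - 2 = - \frac{2174}{9}$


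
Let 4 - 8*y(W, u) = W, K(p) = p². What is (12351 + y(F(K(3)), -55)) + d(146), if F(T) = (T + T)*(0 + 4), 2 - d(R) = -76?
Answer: 24841/2 ≈ 12421.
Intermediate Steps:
d(R) = 78 (d(R) = 2 - 1*(-76) = 2 + 76 = 78)
F(T) = 8*T (F(T) = (2*T)*4 = 8*T)
y(W, u) = ½ - W/8
(12351 + y(F(K(3)), -55)) + d(146) = (12351 + (½ - 3²)) + 78 = (12351 + (½ - 9)) + 78 = (12351 - 17/2) + 78 = 24685/2 + 78 = 24841/2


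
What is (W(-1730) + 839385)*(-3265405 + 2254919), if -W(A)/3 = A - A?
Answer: -848186791110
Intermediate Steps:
W(A) = 0 (W(A) = -3*(A - A) = -3*0 = 0)
(W(-1730) + 839385)*(-3265405 + 2254919) = (0 + 839385)*(-3265405 + 2254919) = 839385*(-1010486) = -848186791110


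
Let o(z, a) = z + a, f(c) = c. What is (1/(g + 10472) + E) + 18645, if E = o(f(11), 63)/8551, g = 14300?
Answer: 3949485902619/211825372 ≈ 18645.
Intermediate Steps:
o(z, a) = a + z
E = 74/8551 (E = (63 + 11)/8551 = 74*(1/8551) = 74/8551 ≈ 0.0086540)
(1/(g + 10472) + E) + 18645 = (1/(14300 + 10472) + 74/8551) + 18645 = (1/24772 + 74/8551) + 18645 = 1841679/211825372 + 18645 = 3949485902619/211825372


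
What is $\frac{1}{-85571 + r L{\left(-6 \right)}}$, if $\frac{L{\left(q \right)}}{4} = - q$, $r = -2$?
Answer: $- \frac{1}{85619} \approx -1.168 \cdot 10^{-5}$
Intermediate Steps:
$L{\left(q \right)} = - 4 q$ ($L{\left(q \right)} = 4 \left(- q\right) = - 4 q$)
$\frac{1}{-85571 + r L{\left(-6 \right)}} = \frac{1}{-85571 - 2 \left(\left(-4\right) \left(-6\right)\right)} = \frac{1}{-85571 - 48} = \frac{1}{-85619} = - \frac{1}{85619}$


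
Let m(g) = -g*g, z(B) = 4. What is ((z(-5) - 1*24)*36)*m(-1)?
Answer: 720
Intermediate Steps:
m(g) = -g²
((z(-5) - 1*24)*36)*m(-1) = ((4 - 1*24)*36)*(-1*(-1)²) = ((4 - 24)*36)*(-1*1) = -20*36*(-1) = -720*(-1) = 720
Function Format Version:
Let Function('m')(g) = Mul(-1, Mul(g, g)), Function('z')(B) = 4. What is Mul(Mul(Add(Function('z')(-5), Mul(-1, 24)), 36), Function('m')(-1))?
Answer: 720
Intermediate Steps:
Function('m')(g) = Mul(-1, Pow(g, 2))
Mul(Mul(Add(Function('z')(-5), Mul(-1, 24)), 36), Function('m')(-1)) = Mul(Mul(Add(4, Mul(-1, 24)), 36), Mul(-1, Pow(-1, 2))) = Mul(Mul(Add(4, -24), 36), Mul(-1, 1)) = Mul(Mul(-20, 36), -1) = Mul(-720, -1) = 720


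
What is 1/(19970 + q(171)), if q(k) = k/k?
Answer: 1/19971 ≈ 5.0073e-5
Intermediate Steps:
q(k) = 1
1/(19970 + q(171)) = 1/(19970 + 1) = 1/19971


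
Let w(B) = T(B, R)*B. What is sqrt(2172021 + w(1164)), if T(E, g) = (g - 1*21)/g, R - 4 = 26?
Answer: sqrt(54309255)/5 ≈ 1473.9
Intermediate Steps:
R = 30 (R = 4 + 26 = 30)
T(E, g) = (-21 + g)/g (T(E, g) = (g - 21)/g = (-21 + g)/g)
w(B) = 3*B/10 (w(B) = ((-21 + 30)/30)*B = ((1/30)*9)*B = 3*B/10)
sqrt(2172021 + w(1164)) = sqrt(2172021 + (3/10)*1164) = sqrt(2172021 + 1746/5) = sqrt(10861851/5) = sqrt(54309255)/5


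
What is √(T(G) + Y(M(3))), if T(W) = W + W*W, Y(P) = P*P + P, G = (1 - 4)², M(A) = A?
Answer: √102 ≈ 10.100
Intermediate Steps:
G = 9 (G = (-3)² = 9)
Y(P) = P + P² (Y(P) = P² + P = P + P²)
T(W) = W + W²
√(T(G) + Y(M(3))) = √(9*(1 + 9) + 3*(1 + 3)) = √(9*10 + 3*4) = √(90 + 12) = √102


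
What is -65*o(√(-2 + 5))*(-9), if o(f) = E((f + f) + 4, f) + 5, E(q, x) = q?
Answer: 5265 + 1170*√3 ≈ 7291.5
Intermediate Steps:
o(f) = 9 + 2*f (o(f) = ((f + f) + 4) + 5 = (2*f + 4) + 5 = (4 + 2*f) + 5 = 9 + 2*f)
-65*o(√(-2 + 5))*(-9) = -65*(9 + 2*√(-2 + 5))*(-9) = -65*(9 + 2*√3)*(-9) = (-585 - 130*√3)*(-9) = 5265 + 1170*√3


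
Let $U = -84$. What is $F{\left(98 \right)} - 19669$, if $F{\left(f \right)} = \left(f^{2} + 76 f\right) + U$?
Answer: $-2701$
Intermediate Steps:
$F{\left(f \right)} = -84 + f^{2} + 76 f$ ($F{\left(f \right)} = \left(f^{2} + 76 f\right) - 84 = -84 + f^{2} + 76 f$)
$F{\left(98 \right)} - 19669 = \left(-84 + 98^{2} + 76 \cdot 98\right) - 19669 = \left(-84 + 9604 + 7448\right) - 19669 = 16968 - 19669 = -2701$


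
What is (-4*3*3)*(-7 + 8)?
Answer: -36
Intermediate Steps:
(-4*3*3)*(-7 + 8) = -12*3*1 = -36*1 = -36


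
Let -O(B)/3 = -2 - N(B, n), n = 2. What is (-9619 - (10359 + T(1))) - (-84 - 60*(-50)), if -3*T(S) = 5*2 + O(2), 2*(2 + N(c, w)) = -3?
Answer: -137353/6 ≈ -22892.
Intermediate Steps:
N(c, w) = -7/2 (N(c, w) = -2 + (½)*(-3) = -2 - 3/2 = -7/2)
O(B) = -9/2 (O(B) = -3*(-2 - 1*(-7/2)) = -3*(-2 + 7/2) = -3*3/2 = -9/2)
T(S) = -11/6 (T(S) = -(5*2 - 9/2)/3 = -(10 - 9/2)/3 = -⅓*11/2 = -11/6)
(-9619 - (10359 + T(1))) - (-84 - 60*(-50)) = (-9619 - (10359 - 11/6)) - (-84 - 60*(-50)) = (-9619 - 1*62143/6) - (-84 + 3000) = (-9619 - 62143/6) - 1*2916 = -119857/6 - 2916 = -137353/6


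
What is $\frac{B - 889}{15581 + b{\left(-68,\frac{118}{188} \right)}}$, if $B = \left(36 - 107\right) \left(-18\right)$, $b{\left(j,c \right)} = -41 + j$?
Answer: $\frac{389}{15472} \approx 0.025142$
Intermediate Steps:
$B = 1278$ ($B = \left(-71\right) \left(-18\right) = 1278$)
$\frac{B - 889}{15581 + b{\left(-68,\frac{118}{188} \right)}} = \frac{1278 - 889}{15581 - 109} = \frac{389}{15581 - 109} = \frac{389}{15472}$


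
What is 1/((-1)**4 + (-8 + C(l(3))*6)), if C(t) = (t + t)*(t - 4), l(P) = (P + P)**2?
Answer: 1/13817 ≈ 7.2375e-5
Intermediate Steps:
l(P) = 4*P**2 (l(P) = (2*P)**2 = 4*P**2)
C(t) = 2*t*(-4 + t) (C(t) = (2*t)*(-4 + t) = 2*t*(-4 + t))
1/((-1)**4 + (-8 + C(l(3))*6)) = 1/((-1)**4 + (-8 + (2*(4*3**2)*(-4 + 4*3**2))*6)) = 1/(1 + (-8 + (2*(4*9)*(-4 + 4*9))*6)) = 1/(1 + (-8 + (2*36*(-4 + 36))*6)) = 1/(1 + (-8 + (2*36*32)*6)) = 1/(1 + (-8 + 2304*6)) = 1/(1 + (-8 + 13824)) = 1/(1 + 13816) = 1/13817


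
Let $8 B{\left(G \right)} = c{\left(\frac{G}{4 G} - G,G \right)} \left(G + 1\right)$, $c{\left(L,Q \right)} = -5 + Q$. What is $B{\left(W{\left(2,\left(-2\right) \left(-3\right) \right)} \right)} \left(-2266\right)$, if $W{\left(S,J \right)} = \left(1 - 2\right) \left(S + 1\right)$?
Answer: $-4532$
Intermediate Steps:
$W{\left(S,J \right)} = -1 - S$ ($W{\left(S,J \right)} = - (1 + S) = -1 - S$)
$B{\left(G \right)} = \frac{\left(1 + G\right) \left(-5 + G\right)}{8}$ ($B{\left(G \right)} = \frac{\left(-5 + G\right) \left(G + 1\right)}{8} = \frac{\left(-5 + G\right) \left(1 + G\right)}{8} = \frac{\left(1 + G\right) \left(-5 + G\right)}{8}$)
$B{\left(W{\left(2,\left(-2\right) \left(-3\right) \right)} \right)} \left(-2266\right) = \frac{\left(1 - 3\right) \left(-5 - 3\right)}{8} \left(-2266\right) = \frac{1}{8} \left(-2\right) \left(-8\right) \left(-2266\right) = 2 \left(-2266\right) = -4532$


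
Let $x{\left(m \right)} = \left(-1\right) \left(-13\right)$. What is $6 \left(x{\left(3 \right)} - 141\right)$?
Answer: $-768$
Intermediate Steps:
$x{\left(m \right)} = 13$
$6 \left(x{\left(3 \right)} - 141\right) = 6 \left(13 - 141\right) = 6 \left(-128\right) = -768$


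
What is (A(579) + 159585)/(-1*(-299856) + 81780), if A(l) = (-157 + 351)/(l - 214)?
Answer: 58248719/139297140 ≈ 0.41816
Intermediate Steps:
A(l) = 194/(-214 + l)
(A(579) + 159585)/(-1*(-299856) + 81780) = (194/(-214 + 579) + 159585)/(-1*(-299856) + 81780) = (194/365 + 159585)/(299856 + 81780) = (194*(1/365) + 159585)/381636 = (194/365 + 159585)*(1/381636) = (58248719/365)*(1/381636) = 58248719/139297140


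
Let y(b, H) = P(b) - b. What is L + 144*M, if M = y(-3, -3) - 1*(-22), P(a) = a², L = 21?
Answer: 4917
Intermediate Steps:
y(b, H) = b² - b
M = 34 (M = -3*(-1 - 3) - 1*(-22) = -3*(-4) + 22 = 12 + 22 = 34)
L + 144*M = 21 + 144*34 = 21 + 4896 = 4917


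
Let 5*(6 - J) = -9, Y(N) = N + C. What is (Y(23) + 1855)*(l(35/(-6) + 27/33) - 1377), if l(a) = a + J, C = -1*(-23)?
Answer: -862086391/330 ≈ -2.6124e+6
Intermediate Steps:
C = 23
Y(N) = 23 + N (Y(N) = N + 23 = 23 + N)
J = 39/5 (J = 6 - 1/5*(-9) = 6 + 9/5 = 39/5 ≈ 7.8000)
l(a) = 39/5 + a (l(a) = a + 39/5 = 39/5 + a)
(Y(23) + 1855)*(l(35/(-6) + 27/33) - 1377) = ((23 + 23) + 1855)*((39/5 + (35/(-6) + 27/33)) - 1377) = (46 + 1855)*((39/5 + (35*(-1/6) + 27*(1/33))) - 1377) = 1901*((39/5 + (-35/6 + 9/11)) - 1377) = 1901*((39/5 - 331/66) - 1377) = 1901*(919/330 - 1377) = 1901*(-453491/330) = -862086391/330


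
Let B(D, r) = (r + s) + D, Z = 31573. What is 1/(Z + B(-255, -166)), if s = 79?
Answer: 1/31231 ≈ 3.2019e-5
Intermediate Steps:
B(D, r) = 79 + D + r (B(D, r) = (r + 79) + D = (79 + r) + D = 79 + D + r)
1/(Z + B(-255, -166)) = 1/(31573 + (79 - 255 - 166)) = 1/(31573 - 342) = 1/31231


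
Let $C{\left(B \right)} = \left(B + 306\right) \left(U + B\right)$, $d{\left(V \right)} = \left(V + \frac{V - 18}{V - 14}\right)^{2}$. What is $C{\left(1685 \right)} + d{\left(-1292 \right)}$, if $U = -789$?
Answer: $\frac{1471370772265}{426409} \approx 3.4506 \cdot 10^{6}$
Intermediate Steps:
$d{\left(V \right)} = \left(V + \frac{-18 + V}{-14 + V}\right)^{2}$
$C{\left(B \right)} = \left(-789 + B\right) \left(306 + B\right)$ ($C{\left(B \right)} = \left(B + 306\right) \left(-789 + B\right) = \left(306 + B\right) \left(-789 + B\right) = \left(-789 + B\right) \left(306 + B\right)$)
$C{\left(1685 \right)} + d{\left(-1292 \right)} = \left(-241434 + 1685^{2} - 813855\right) + \frac{\left(18 - \left(-1292\right)^{2} + 13 \left(-1292\right)\right)^{2}}{\left(-14 - 1292\right)^{2}} = \left(-241434 + 2839225 - 813855\right) + \frac{\left(18 - 1669264 - 16796\right)^{2}}{1705636} = 1783936 + \frac{\left(18 - 1669264 - 16796\right)^{2}}{1705636} = 1783936 + \frac{\left(-1686042\right)^{2}}{1705636} = 1783936 + \frac{1}{1705636} \cdot 2842737625764 = 1783936 + \frac{710684406441}{426409} = \frac{1471370772265}{426409}$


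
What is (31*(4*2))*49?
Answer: 12152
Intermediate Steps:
(31*(4*2))*49 = (31*8)*49 = 248*49 = 12152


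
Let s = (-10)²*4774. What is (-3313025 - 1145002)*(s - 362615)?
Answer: -511714629195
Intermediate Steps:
s = 477400 (s = 100*4774 = 477400)
(-3313025 - 1145002)*(s - 362615) = (-3313025 - 1145002)*(477400 - 362615) = -4458027*114785 = -511714629195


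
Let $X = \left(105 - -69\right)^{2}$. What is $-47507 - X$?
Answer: $-77783$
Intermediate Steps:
$X = 30276$ ($X = \left(105 + 69\right)^{2} = 174^{2} = 30276$)
$-47507 - X = -47507 - 30276 = -77783$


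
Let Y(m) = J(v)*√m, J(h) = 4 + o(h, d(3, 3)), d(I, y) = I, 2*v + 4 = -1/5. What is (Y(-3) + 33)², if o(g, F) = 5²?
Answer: -1434 + 1914*I*√3 ≈ -1434.0 + 3315.1*I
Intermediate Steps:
v = -21/10 (v = -2 + (-1/5)/2 = -2 + (-1*⅕)/2 = -2 + (½)*(-⅕) = -2 - ⅒ = -21/10 ≈ -2.1000)
o(g, F) = 25
J(h) = 29 (J(h) = 4 + 25 = 29)
Y(m) = 29*√m
(Y(-3) + 33)² = (29*√(-3) + 33)² = (29*(I*√3) + 33)² = (29*I*√3 + 33)² = (33 + 29*I*√3)²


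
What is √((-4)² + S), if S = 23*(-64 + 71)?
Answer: √177 ≈ 13.304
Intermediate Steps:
S = 161 (S = 23*7 = 161)
√((-4)² + S) = √((-4)² + 161) = √(16 + 161) = √177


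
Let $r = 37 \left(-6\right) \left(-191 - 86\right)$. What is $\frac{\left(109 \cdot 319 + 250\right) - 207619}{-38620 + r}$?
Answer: $- \frac{86299}{11437} \approx -7.5456$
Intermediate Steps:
$r = 61494$ ($r = \left(-222\right) \left(-277\right) = 61494$)
$\frac{\left(109 \cdot 319 + 250\right) - 207619}{-38620 + r} = \frac{\left(109 \cdot 319 + 250\right) - 207619}{-38620 + 61494} = \frac{\left(34771 + 250\right) - 207619}{22874} = \left(35021 - 207619\right) \frac{1}{22874} = \left(-172598\right) \frac{1}{22874} = - \frac{86299}{11437}$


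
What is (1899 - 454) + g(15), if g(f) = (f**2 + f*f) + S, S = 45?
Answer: 1940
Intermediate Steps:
g(f) = 45 + 2*f**2 (g(f) = (f**2 + f*f) + 45 = (f**2 + f**2) + 45 = 2*f**2 + 45 = 45 + 2*f**2)
(1899 - 454) + g(15) = (1899 - 454) + (45 + 2*15**2) = 1445 + (45 + 2*225) = 1445 + (45 + 450) = 1445 + 495 = 1940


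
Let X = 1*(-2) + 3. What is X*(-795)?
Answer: -795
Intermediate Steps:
X = 1 (X = -2 + 3 = 1)
X*(-795) = 1*(-795) = -795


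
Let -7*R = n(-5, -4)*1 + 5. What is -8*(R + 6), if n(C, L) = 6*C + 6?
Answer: -488/7 ≈ -69.714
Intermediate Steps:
n(C, L) = 6 + 6*C
R = 19/7 (R = -((6 + 6*(-5))*1 + 5)/7 = -((6 - 30)*1 + 5)/7 = -(-24*1 + 5)/7 = -(-24 + 5)/7 = -⅐*(-19) = 19/7 ≈ 2.7143)
-8*(R + 6) = -8*(19/7 + 6) = -8*61/7 = -488/7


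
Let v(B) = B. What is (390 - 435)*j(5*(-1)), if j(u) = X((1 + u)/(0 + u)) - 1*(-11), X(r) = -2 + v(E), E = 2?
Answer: -495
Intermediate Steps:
X(r) = 0 (X(r) = -2 + 2 = 0)
j(u) = 11 (j(u) = 0 - 1*(-11) = 0 + 11 = 11)
(390 - 435)*j(5*(-1)) = (390 - 435)*11 = -45*11 = -495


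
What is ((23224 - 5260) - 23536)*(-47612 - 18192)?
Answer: 366659888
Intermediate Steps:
((23224 - 5260) - 23536)*(-47612 - 18192) = (17964 - 23536)*(-65804) = -5572*(-65804) = 366659888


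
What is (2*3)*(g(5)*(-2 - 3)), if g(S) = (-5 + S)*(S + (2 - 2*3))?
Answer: 0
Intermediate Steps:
g(S) = (-5 + S)*(-4 + S) (g(S) = (-5 + S)*(S + (2 - 6)) = (-5 + S)*(S - 4) = (-5 + S)*(-4 + S))
(2*3)*(g(5)*(-2 - 3)) = (2*3)*((20 + 5**2 - 9*5)*(-2 - 3)) = 6*((20 + 25 - 45)*(-5)) = 6*(0*(-5)) = 6*0 = 0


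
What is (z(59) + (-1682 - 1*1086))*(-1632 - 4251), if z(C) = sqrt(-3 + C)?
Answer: 16284144 - 11766*sqrt(14) ≈ 1.6240e+7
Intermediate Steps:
(z(59) + (-1682 - 1*1086))*(-1632 - 4251) = (sqrt(-3 + 59) + (-1682 - 1*1086))*(-1632 - 4251) = (sqrt(56) + (-1682 - 1086))*(-5883) = (2*sqrt(14) - 2768)*(-5883) = (-2768 + 2*sqrt(14))*(-5883) = 16284144 - 11766*sqrt(14)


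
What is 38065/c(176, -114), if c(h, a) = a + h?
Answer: 38065/62 ≈ 613.95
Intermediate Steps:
38065/c(176, -114) = 38065/(-114 + 176) = 38065/62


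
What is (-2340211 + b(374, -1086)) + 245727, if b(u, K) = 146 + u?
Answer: -2093964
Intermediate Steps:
(-2340211 + b(374, -1086)) + 245727 = (-2340211 + (146 + 374)) + 245727 = (-2340211 + 520) + 245727 = -2339691 + 245727 = -2093964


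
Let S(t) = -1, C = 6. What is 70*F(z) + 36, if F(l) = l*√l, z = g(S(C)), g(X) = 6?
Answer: 36 + 420*√6 ≈ 1064.8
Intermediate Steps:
z = 6
F(l) = l^(3/2)
70*F(z) + 36 = 70*6^(3/2) + 36 = 70*(6*√6) + 36 = 420*√6 + 36 = 36 + 420*√6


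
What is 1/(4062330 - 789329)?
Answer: 1/3273001 ≈ 3.0553e-7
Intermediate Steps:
1/(4062330 - 789329) = 1/3273001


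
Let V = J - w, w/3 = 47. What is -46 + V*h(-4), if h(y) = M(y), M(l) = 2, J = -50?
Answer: -428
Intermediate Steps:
w = 141 (w = 3*47 = 141)
h(y) = 2
V = -191 (V = -50 - 1*141 = -50 - 141 = -191)
-46 + V*h(-4) = -46 - 191*2 = -46 - 382 = -428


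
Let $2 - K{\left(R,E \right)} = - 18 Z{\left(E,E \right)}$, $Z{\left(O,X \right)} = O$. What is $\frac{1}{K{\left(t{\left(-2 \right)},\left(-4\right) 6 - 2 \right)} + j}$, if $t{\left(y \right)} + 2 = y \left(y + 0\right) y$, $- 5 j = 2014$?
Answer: $- \frac{5}{4344} \approx -0.001151$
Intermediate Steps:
$j = - \frac{2014}{5}$ ($j = \left(- \frac{1}{5}\right) 2014 = - \frac{2014}{5} \approx -402.8$)
$t{\left(y \right)} = -2 + y^{3}$ ($t{\left(y \right)} = -2 + y \left(y + 0\right) y = -2 + y y y = -2 + y^{2} y = -2 + y^{3}$)
$K{\left(R,E \right)} = 2 + 18 E$ ($K{\left(R,E \right)} = 2 - - 18 E = 2 + 18 E$)
$\frac{1}{K{\left(t{\left(-2 \right)},\left(-4\right) 6 - 2 \right)} + j} = \frac{1}{\left(2 + 18 \left(\left(-4\right) 6 - 2\right)\right) - \frac{2014}{5}} = \frac{1}{\left(2 + 18 \left(-24 - 2\right)\right) - \frac{2014}{5}} = \frac{1}{\left(2 + 18 \left(-26\right)\right) - \frac{2014}{5}} = \frac{1}{\left(2 - 468\right) - \frac{2014}{5}} = \frac{1}{-466 - \frac{2014}{5}} = \frac{1}{- \frac{4344}{5}} = - \frac{5}{4344}$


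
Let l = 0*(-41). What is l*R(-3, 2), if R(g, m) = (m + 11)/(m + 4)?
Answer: 0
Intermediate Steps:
R(g, m) = (11 + m)/(4 + m)
l = 0
l*R(-3, 2) = 0*((11 + 2)/(4 + 2)) = 0*(13/6) = 0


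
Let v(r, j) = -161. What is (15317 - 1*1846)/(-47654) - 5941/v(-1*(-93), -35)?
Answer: 280943583/7672294 ≈ 36.618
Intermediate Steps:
(15317 - 1*1846)/(-47654) - 5941/v(-1*(-93), -35) = (15317 - 1*1846)/(-47654) - 5941/(-161) = (15317 - 1846)*(-1/47654) - 5941*(-1/161) = 13471*(-1/47654) + 5941/161 = -13471/47654 + 5941/161 = 280943583/7672294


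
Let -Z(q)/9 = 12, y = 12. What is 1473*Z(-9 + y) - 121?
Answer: -159205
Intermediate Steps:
Z(q) = -108 (Z(q) = -9*12 = -108)
1473*Z(-9 + y) - 121 = 1473*(-108) - 121 = -159084 - 121 = -159205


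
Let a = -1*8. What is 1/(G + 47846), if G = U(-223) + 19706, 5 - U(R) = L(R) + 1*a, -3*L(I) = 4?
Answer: 3/202699 ≈ 1.4800e-5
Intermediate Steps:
L(I) = -4/3 (L(I) = -⅓*4 = -4/3)
a = -8
U(R) = 43/3 (U(R) = 5 - (-4/3 + 1*(-8)) = 5 - (-4/3 - 8) = 5 - 1*(-28/3) = 5 + 28/3 = 43/3)
G = 59161/3 (G = 43/3 + 19706 = 59161/3 ≈ 19720.)
1/(G + 47846) = 1/(59161/3 + 47846) = 1/(202699/3) = 3/202699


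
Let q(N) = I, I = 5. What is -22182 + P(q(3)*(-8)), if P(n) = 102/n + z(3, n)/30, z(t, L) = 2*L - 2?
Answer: -1331237/60 ≈ -22187.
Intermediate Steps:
q(N) = 5
z(t, L) = -2 + 2*L
P(n) = -1/15 + 102/n + n/15 (P(n) = 102/n + (-2 + 2*n)/30 = 102/n + (-2 + 2*n)*(1/30) = 102/n + (-1/15 + n/15) = -1/15 + 102/n + n/15)
-22182 + P(q(3)*(-8)) = -22182 + (1530 + (5*(-8))*(-1 + 5*(-8)))/(15*((5*(-8)))) = -22182 + (1/15)*(1530 - 40*(-1 - 40))/(-40) = -22182 + (1/15)*(-1/40)*(1530 - 40*(-41)) = -22182 + (1/15)*(-1/40)*(1530 + 1640) = -22182 + (1/15)*(-1/40)*3170 = -22182 - 317/60 = -1331237/60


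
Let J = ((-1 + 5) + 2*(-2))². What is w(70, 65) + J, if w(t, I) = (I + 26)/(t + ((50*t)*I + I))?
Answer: 91/227635 ≈ 0.00039976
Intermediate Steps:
J = 0 (J = (4 - 4)² = 0² = 0)
w(t, I) = (26 + I)/(I + t + 50*I*t) (w(t, I) = (26 + I)/(t + (50*I*t + I)) = (26 + I)/(t + (I + 50*I*t)) = (26 + I)/(I + t + 50*I*t))
w(70, 65) + J = (26 + 65)/(65 + 70 + 50*65*70) + 0 = 91/(65 + 70 + 227500) + 0 = 91/227635 + 0 = 91/227635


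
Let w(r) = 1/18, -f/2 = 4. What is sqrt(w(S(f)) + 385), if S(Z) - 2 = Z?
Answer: sqrt(13862)/6 ≈ 19.623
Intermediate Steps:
f = -8 (f = -2*4 = -8)
S(Z) = 2 + Z
w(r) = 1/18
sqrt(w(S(f)) + 385) = sqrt(1/18 + 385) = sqrt(6931/18) = sqrt(13862)/6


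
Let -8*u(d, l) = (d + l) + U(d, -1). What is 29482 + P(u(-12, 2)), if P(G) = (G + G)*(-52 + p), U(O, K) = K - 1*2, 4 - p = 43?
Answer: 116745/4 ≈ 29186.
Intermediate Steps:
p = -39 (p = 4 - 1*43 = 4 - 43 = -39)
U(O, K) = -2 + K (U(O, K) = K - 2 = -2 + K)
u(d, l) = 3/8 - d/8 - l/8 (u(d, l) = -((d + l) + (-2 - 1))/8 = -((d + l) - 3)/8 = -(-3 + d + l)/8 = 3/8 - d/8 - l/8)
P(G) = -182*G (P(G) = (G + G)*(-52 - 39) = (2*G)*(-91) = -182*G)
29482 + P(u(-12, 2)) = 29482 - 182*(3/8 - 1/8*(-12) - 1/8*2) = 29482 - 182*(3/8 + 3/2 - 1/4) = 29482 - 182*13/8 = 29482 - 1183/4 = 116745/4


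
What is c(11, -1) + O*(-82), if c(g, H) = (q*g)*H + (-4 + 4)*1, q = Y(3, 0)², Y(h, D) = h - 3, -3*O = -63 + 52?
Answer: -902/3 ≈ -300.67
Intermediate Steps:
O = 11/3 (O = -(-63 + 52)/3 = -⅓*(-11) = 11/3 ≈ 3.6667)
Y(h, D) = -3 + h
q = 0 (q = (-3 + 3)² = 0² = 0)
c(g, H) = 0 (c(g, H) = (0*g)*H + (-4 + 4)*1 = 0*H + 0*1 = 0 + 0 = 0)
c(11, -1) + O*(-82) = 0 + (11/3)*(-82) = 0 - 902/3 = -902/3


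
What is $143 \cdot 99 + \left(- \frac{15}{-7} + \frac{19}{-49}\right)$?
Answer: $\frac{693779}{49} \approx 14159.0$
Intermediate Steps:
$143 \cdot 99 + \left(- \frac{15}{-7} + \frac{19}{-49}\right) = 14157 + \left(\left(-15\right) \left(- \frac{1}{7}\right) + 19 \left(- \frac{1}{49}\right)\right) = 14157 + \left(\frac{15}{7} - \frac{19}{49}\right) = 14157 + \frac{86}{49} = \frac{693779}{49}$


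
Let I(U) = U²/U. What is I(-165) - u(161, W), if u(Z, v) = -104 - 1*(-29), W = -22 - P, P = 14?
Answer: -90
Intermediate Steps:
W = -36 (W = -22 - 1*14 = -22 - 14 = -36)
u(Z, v) = -75 (u(Z, v) = -104 + 29 = -75)
I(U) = U
I(-165) - u(161, W) = -165 - 1*(-75) = -165 + 75 = -90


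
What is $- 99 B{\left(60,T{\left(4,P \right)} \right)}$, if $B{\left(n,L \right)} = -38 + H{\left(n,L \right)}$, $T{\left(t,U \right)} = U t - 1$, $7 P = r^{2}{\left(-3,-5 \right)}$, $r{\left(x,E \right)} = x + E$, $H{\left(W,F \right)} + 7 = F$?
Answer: $\frac{6534}{7} \approx 933.43$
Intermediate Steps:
$H{\left(W,F \right)} = -7 + F$
$r{\left(x,E \right)} = E + x$
$P = \frac{64}{7}$ ($P = \frac{\left(-5 - 3\right)^{2}}{7} = \frac{\left(-8\right)^{2}}{7} = \frac{1}{7} \cdot 64 = \frac{64}{7} \approx 9.1429$)
$T{\left(t,U \right)} = -1 + U t$
$B{\left(n,L \right)} = -45 + L$ ($B{\left(n,L \right)} = -38 + \left(-7 + L\right) = -45 + L$)
$- 99 B{\left(60,T{\left(4,P \right)} \right)} = - 99 \left(-45 + \left(-1 + \frac{64}{7} \cdot 4\right)\right) = - 99 \left(-45 + \left(-1 + \frac{256}{7}\right)\right) = - 99 \left(-45 + \frac{249}{7}\right) = \left(-99\right) \left(- \frac{66}{7}\right) = \frac{6534}{7}$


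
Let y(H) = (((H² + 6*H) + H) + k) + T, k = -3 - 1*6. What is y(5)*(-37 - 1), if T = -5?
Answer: -1748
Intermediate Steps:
k = -9 (k = -3 - 6 = -9)
y(H) = -14 + H² + 7*H (y(H) = (((H² + 6*H) + H) - 9) - 5 = ((H² + 7*H) - 9) - 5 = (-9 + H² + 7*H) - 5 = -14 + H² + 7*H)
y(5)*(-37 - 1) = (-14 + 5² + 7*5)*(-37 - 1) = (-14 + 25 + 35)*(-38) = 46*(-38) = -1748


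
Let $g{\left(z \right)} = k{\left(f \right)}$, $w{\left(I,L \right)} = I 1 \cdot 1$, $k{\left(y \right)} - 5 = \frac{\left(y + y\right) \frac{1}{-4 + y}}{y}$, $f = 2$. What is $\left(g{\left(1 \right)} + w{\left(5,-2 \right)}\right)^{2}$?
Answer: $81$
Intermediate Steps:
$k{\left(y \right)} = 5 + \frac{2}{-4 + y}$ ($k{\left(y \right)} = 5 + \frac{\left(y + y\right) \frac{1}{-4 + y}}{y} = 5 + \frac{2 y \frac{1}{-4 + y}}{y} = 5 + \frac{2}{-4 + y}$)
$w{\left(I,L \right)} = I$ ($w{\left(I,L \right)} = I 1 = I$)
$g{\left(z \right)} = 4$ ($g{\left(z \right)} = \frac{-18 + 5 \cdot 2}{-4 + 2} = \frac{-18 + 10}{-2} = \left(- \frac{1}{2}\right) \left(-8\right) = 4$)
$\left(g{\left(1 \right)} + w{\left(5,-2 \right)}\right)^{2} = \left(4 + 5\right)^{2} = 9^{2} = 81$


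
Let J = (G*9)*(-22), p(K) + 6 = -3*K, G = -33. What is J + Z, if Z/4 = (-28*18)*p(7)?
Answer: 60966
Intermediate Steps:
p(K) = -6 - 3*K
J = 6534 (J = -33*9*(-22) = -297*(-22) = 6534)
Z = 54432 (Z = 4*((-28*18)*(-6 - 3*7)) = 4*(-504*(-6 - 21)) = 4*(-504*(-27)) = 4*13608 = 54432)
J + Z = 6534 + 54432 = 60966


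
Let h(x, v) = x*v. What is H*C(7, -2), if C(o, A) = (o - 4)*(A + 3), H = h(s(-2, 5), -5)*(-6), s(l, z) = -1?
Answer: -90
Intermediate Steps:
h(x, v) = v*x
H = -30 (H = -5*(-1)*(-6) = 5*(-6) = -30)
C(o, A) = (-4 + o)*(3 + A)
H*C(7, -2) = -30*(-12 - 4*(-2) + 3*7 - 2*7) = -30*(-12 + 8 + 21 - 14) = -30*3 = -90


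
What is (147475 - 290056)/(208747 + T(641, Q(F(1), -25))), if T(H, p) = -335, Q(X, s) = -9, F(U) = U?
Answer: -142581/208412 ≈ -0.68413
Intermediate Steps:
(147475 - 290056)/(208747 + T(641, Q(F(1), -25))) = (147475 - 290056)/(208747 - 335) = -142581/208412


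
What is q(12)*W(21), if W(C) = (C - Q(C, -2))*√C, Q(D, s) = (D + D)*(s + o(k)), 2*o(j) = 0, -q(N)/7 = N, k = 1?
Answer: -8820*√21 ≈ -40418.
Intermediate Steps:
q(N) = -7*N
o(j) = 0 (o(j) = (½)*0 = 0)
Q(D, s) = 2*D*s (Q(D, s) = (D + D)*(s + 0) = (2*D)*s = 2*D*s)
W(C) = 5*C^(3/2) (W(C) = (C - 2*C*(-2))*√C = (C - (-4)*C)*√C = (C + 4*C)*√C = (5*C)*√C = 5*C^(3/2))
q(12)*W(21) = (-7*12)*(5*21^(3/2)) = -420*21*√21 = -8820*√21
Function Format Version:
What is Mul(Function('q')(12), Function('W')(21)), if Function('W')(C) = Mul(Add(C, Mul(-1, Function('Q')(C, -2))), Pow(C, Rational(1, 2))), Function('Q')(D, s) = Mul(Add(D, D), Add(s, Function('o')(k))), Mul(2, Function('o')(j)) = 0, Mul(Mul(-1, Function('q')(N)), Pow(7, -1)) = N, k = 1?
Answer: Mul(-8820, Pow(21, Rational(1, 2))) ≈ -40418.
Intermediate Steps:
Function('q')(N) = Mul(-7, N)
Function('o')(j) = 0 (Function('o')(j) = Mul(Rational(1, 2), 0) = 0)
Function('Q')(D, s) = Mul(2, D, s) (Function('Q')(D, s) = Mul(Add(D, D), Add(s, 0)) = Mul(Mul(2, D), s) = Mul(2, D, s))
Function('W')(C) = Mul(5, Pow(C, Rational(3, 2))) (Function('W')(C) = Mul(Add(C, Mul(-1, Mul(2, C, -2))), Pow(C, Rational(1, 2))) = Mul(Add(C, Mul(-1, Mul(-4, C))), Pow(C, Rational(1, 2))) = Mul(Add(C, Mul(4, C)), Pow(C, Rational(1, 2))) = Mul(Mul(5, C), Pow(C, Rational(1, 2))) = Mul(5, Pow(C, Rational(3, 2))))
Mul(Function('q')(12), Function('W')(21)) = Mul(Mul(-7, 12), Mul(5, Pow(21, Rational(3, 2)))) = Mul(-84, Mul(5, Mul(21, Pow(21, Rational(1, 2))))) = Mul(-84, Mul(105, Pow(21, Rational(1, 2)))) = Mul(-8820, Pow(21, Rational(1, 2)))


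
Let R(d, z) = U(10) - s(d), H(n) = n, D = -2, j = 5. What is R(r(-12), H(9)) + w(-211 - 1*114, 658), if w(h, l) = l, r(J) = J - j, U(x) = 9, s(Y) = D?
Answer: 669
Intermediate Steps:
s(Y) = -2
r(J) = -5 + J (r(J) = J - 1*5 = J - 5 = -5 + J)
R(d, z) = 11 (R(d, z) = 9 - 1*(-2) = 9 + 2 = 11)
R(r(-12), H(9)) + w(-211 - 1*114, 658) = 11 + 658 = 669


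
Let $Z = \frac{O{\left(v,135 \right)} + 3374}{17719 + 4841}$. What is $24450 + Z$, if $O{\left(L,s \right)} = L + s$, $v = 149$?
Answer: $\frac{275797829}{11280} \approx 24450.0$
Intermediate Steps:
$Z = \frac{1829}{11280}$ ($Z = \frac{\left(149 + 135\right) + 3374}{17719 + 4841} = \frac{284 + 3374}{22560} = 3658 \cdot \frac{1}{22560} = \frac{1829}{11280} \approx 0.16215$)
$24450 + Z = 24450 + \frac{1829}{11280} = \frac{275797829}{11280}$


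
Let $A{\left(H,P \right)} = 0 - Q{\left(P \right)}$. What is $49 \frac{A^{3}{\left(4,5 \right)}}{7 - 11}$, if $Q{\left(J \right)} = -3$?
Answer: $- \frac{1323}{4} \approx -330.75$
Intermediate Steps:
$A{\left(H,P \right)} = 3$ ($A{\left(H,P \right)} = 0 - -3 = 0 + 3 = 3$)
$49 \frac{A^{3}{\left(4,5 \right)}}{7 - 11} = 49 \frac{3^{3}}{7 - 11} = 49 \frac{1}{-4} \cdot 27 = 49 \left(\left(- \frac{1}{4}\right) 27\right) = 49 \left(- \frac{27}{4}\right) = - \frac{1323}{4}$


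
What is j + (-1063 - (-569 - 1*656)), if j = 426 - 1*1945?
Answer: -1357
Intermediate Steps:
j = -1519 (j = 426 - 1945 = -1519)
j + (-1063 - (-569 - 1*656)) = -1519 + (-1063 - (-569 - 1*656)) = -1519 + (-1063 - (-569 - 656)) = -1519 + (-1063 - 1*(-1225)) = -1519 + (-1063 + 1225) = -1519 + 162 = -1357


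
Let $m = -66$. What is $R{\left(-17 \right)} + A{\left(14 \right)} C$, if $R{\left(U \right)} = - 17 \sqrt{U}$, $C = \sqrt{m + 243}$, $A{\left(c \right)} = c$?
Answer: $14 \sqrt{177} - 17 i \sqrt{17} \approx 186.26 - 70.093 i$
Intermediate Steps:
$C = \sqrt{177}$ ($C = \sqrt{-66 + 243} = \sqrt{177} \approx 13.304$)
$R{\left(-17 \right)} + A{\left(14 \right)} C = - 17 \sqrt{-17} + 14 \sqrt{177} = - 17 i \sqrt{17} + 14 \sqrt{177} = 14 \sqrt{177} - 17 i \sqrt{17}$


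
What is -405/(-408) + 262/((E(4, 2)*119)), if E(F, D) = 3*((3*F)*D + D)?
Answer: 37903/37128 ≈ 1.0209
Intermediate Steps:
E(F, D) = 3*D + 9*D*F (E(F, D) = 3*(3*D*F + D) = 3*(D + 3*D*F) = 3*D + 9*D*F)
-405/(-408) + 262/((E(4, 2)*119)) = -405/(-408) + 262/(((3*2*(1 + 3*4))*119)) = -405*(-1/408) + 262/(((3*2*(1 + 12))*119)) = 135/136 + 262/(((3*2*13)*119)) = 135/136 + 262/((78*119)) = 135/136 + 262/9282 = 135/136 + 262*(1/9282) = 135/136 + 131/4641 = 37903/37128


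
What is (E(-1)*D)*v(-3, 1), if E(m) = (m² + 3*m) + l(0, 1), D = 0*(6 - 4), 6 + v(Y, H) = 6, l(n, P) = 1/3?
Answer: 0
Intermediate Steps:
l(n, P) = ⅓
v(Y, H) = 0 (v(Y, H) = -6 + 6 = 0)
D = 0 (D = 0*2 = 0)
E(m) = ⅓ + m² + 3*m (E(m) = (m² + 3*m) + ⅓ = ⅓ + m² + 3*m)
(E(-1)*D)*v(-3, 1) = ((⅓ + (-1)² + 3*(-1))*0)*0 = ((⅓ + 1 - 3)*0)*0 = -5/3*0*0 = 0*0 = 0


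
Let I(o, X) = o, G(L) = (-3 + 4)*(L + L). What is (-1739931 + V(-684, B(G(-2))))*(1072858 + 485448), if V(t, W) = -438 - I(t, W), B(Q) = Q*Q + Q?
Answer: -2710961573610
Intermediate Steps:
G(L) = 2*L (G(L) = 1*(2*L) = 2*L)
B(Q) = Q + Q² (B(Q) = Q² + Q = Q + Q²)
V(t, W) = -438 - t
(-1739931 + V(-684, B(G(-2))))*(1072858 + 485448) = (-1739931 + (-438 - 1*(-684)))*(1072858 + 485448) = (-1739931 + (-438 + 684))*1558306 = (-1739931 + 246)*1558306 = -1739685*1558306 = -2710961573610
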